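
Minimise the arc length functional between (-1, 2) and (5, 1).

Arc-length functional: J[y] = ∫ sqrt(1 + (y')^2) dx.
Lagrangian L = sqrt(1 + (y')^2) has no explicit y dependence, so ∂L/∂y = 0 and the Euler-Lagrange equation gives
    d/dx( y' / sqrt(1 + (y')^2) ) = 0  ⇒  y' / sqrt(1 + (y')^2) = const.
Hence y' is constant, so y(x) is affine.
Fitting the endpoints (-1, 2) and (5, 1):
    slope m = (1 − 2) / (5 − (-1)) = -1/6,
    intercept c = 2 − m·(-1) = 11/6.
Extremal: y(x) = (-1/6) x + 11/6.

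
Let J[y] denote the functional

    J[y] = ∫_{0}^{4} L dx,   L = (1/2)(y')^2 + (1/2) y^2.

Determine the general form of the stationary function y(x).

The Lagrangian is L = (1/2)(y')^2 + (1/2) y^2.
∂L/∂y = y.
∂L/∂y' = y'.
The Euler-Lagrange equation d/dx(∂L/∂y') − ∂L/∂y = 0 becomes:
    y'' - y = 0
General solution: y(x) = A e^x + B e^(-x), where A and B are arbitrary constants fixed by the endpoint conditions.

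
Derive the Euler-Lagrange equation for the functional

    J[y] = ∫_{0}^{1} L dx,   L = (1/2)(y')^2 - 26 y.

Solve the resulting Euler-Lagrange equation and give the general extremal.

The Lagrangian is L = (1/2)(y')^2 - 26 y.
∂L/∂y = -26.
∂L/∂y' = y'.
The Euler-Lagrange equation d/dx(∂L/∂y') − ∂L/∂y = 0 becomes:
    y'' + 26 = 0
General solution: y(x) = -13 x^2 + A x + B, where A and B are arbitrary constants fixed by the endpoint conditions.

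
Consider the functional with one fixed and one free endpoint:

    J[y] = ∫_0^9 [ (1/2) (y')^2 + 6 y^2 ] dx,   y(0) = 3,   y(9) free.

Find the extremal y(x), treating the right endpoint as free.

The Lagrangian L = (1/2) (y')^2 + 6 y^2 gives
    ∂L/∂y = 12 y,   ∂L/∂y' = y'.
Euler-Lagrange: y'' − 12 y = 0.
With k = sqrt(12), the general solution is
    y(x) = A cosh(sqrt(12) x) + B sinh(sqrt(12) x).
Fixed left endpoint y(0) = 3 ⇒ A = 3.
The right endpoint x = 9 is free, so the natural (transversality) condition is ∂L/∂y' |_{x=9} = 0, i.e. y'(9) = 0.
Compute y'(x) = A k sinh(k x) + B k cosh(k x), so
    y'(9) = A k sinh(k·9) + B k cosh(k·9) = 0
    ⇒ B = −A tanh(k·9) = − 3 tanh(sqrt(12)·9).
Therefore the extremal is
    y(x) = 3 cosh(sqrt(12) x) − 3 tanh(sqrt(12)·9) sinh(sqrt(12) x).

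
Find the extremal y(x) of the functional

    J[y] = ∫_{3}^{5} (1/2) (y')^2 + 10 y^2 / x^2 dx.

The Lagrangian is L = (1/2) (y')^2 + 10 y^2 / x^2.
Compute ∂L/∂y = 20y/x^2, ∂L/∂y' = y'.
The Euler-Lagrange equation d/dx(∂L/∂y') − ∂L/∂y = 0 reduces to
    y'' − 20/x^2 · y = 0  (x > 0).
Its general solution is
    y(x) = A x^5 + B x^(-4),
with A, B fixed by the endpoint conditions.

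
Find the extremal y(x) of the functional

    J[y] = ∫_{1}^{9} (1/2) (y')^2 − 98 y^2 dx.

The Lagrangian is L = (1/2) (y')^2 − 98 y^2.
Compute ∂L/∂y = -196y, ∂L/∂y' = y'.
The Euler-Lagrange equation d/dx(∂L/∂y') − ∂L/∂y = 0 reduces to
    y'' + 196 y = 0.
Its general solution is
    y(x) = A sin(14x) + B cos(14x),
with A, B fixed by the endpoint conditions.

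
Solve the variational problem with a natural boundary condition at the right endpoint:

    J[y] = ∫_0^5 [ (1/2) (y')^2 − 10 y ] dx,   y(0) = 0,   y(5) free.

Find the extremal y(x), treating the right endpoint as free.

The Lagrangian L = (1/2) (y')^2 − 10 y gives
    ∂L/∂y = −10,   ∂L/∂y' = y'.
Euler-Lagrange: d/dx(y') − (−10) = 0, i.e. y'' + 10 = 0, so
    y(x) = −(10/2) x^2 + C1 x + C2.
Fixed left endpoint y(0) = 0 ⇒ C2 = 0.
The right endpoint x = 5 is free, so the natural (transversality) condition is ∂L/∂y' |_{x=5} = 0, i.e. y'(5) = 0.
Compute y'(x) = −10 x + C1, so y'(5) = −50 + C1 = 0 ⇒ C1 = 50.
Therefore the extremal is
    y(x) = −5 x^2 + 50 x.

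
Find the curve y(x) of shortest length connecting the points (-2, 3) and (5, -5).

Arc-length functional: J[y] = ∫ sqrt(1 + (y')^2) dx.
Lagrangian L = sqrt(1 + (y')^2) has no explicit y dependence, so ∂L/∂y = 0 and the Euler-Lagrange equation gives
    d/dx( y' / sqrt(1 + (y')^2) ) = 0  ⇒  y' / sqrt(1 + (y')^2) = const.
Hence y' is constant, so y(x) is affine.
Fitting the endpoints (-2, 3) and (5, -5):
    slope m = ((-5) − 3) / (5 − (-2)) = -8/7,
    intercept c = 3 − m·(-2) = 5/7.
Extremal: y(x) = (-8/7) x + 5/7.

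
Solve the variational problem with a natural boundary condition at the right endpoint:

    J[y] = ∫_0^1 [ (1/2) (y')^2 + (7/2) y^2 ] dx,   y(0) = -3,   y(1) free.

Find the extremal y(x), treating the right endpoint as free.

The Lagrangian L = (1/2) (y')^2 + (7/2) y^2 gives
    ∂L/∂y = 7 y,   ∂L/∂y' = y'.
Euler-Lagrange: y'' − 7 y = 0.
With k = sqrt(7), the general solution is
    y(x) = A cosh(sqrt(7) x) + B sinh(sqrt(7) x).
Fixed left endpoint y(0) = -3 ⇒ A = -3.
The right endpoint x = 1 is free, so the natural (transversality) condition is ∂L/∂y' |_{x=1} = 0, i.e. y'(1) = 0.
Compute y'(x) = A k sinh(k x) + B k cosh(k x), so
    y'(1) = A k sinh(k·1) + B k cosh(k·1) = 0
    ⇒ B = −A tanh(k·1) = 3 tanh(sqrt(7)·1).
Therefore the extremal is
    y(x) = −3 cosh(sqrt(7) x) + 3 tanh(sqrt(7)·1) sinh(sqrt(7) x).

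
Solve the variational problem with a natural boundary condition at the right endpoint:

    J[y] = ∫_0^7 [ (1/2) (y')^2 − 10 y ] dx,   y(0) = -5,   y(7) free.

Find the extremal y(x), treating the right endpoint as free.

The Lagrangian L = (1/2) (y')^2 − 10 y gives
    ∂L/∂y = −10,   ∂L/∂y' = y'.
Euler-Lagrange: d/dx(y') − (−10) = 0, i.e. y'' + 10 = 0, so
    y(x) = −(10/2) x^2 + C1 x + C2.
Fixed left endpoint y(0) = -5 ⇒ C2 = -5.
The right endpoint x = 7 is free, so the natural (transversality) condition is ∂L/∂y' |_{x=7} = 0, i.e. y'(7) = 0.
Compute y'(x) = −10 x + C1, so y'(7) = −70 + C1 = 0 ⇒ C1 = 70.
Therefore the extremal is
    y(x) = −5 x^2 + 70 x − 5.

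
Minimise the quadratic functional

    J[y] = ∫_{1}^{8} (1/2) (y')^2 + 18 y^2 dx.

The Lagrangian is L = (1/2) (y')^2 + 18 y^2.
Compute ∂L/∂y = 36y, ∂L/∂y' = y'.
The Euler-Lagrange equation d/dx(∂L/∂y') − ∂L/∂y = 0 reduces to
    y'' − 36 y = 0.
Its general solution is
    y(x) = A e^(6x) + B e^(−6x),
with A, B fixed by the endpoint conditions.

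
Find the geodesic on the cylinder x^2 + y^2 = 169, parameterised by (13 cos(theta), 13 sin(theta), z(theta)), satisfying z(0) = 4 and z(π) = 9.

Parameterise the cylinder of radius R = 13 as
    r(θ) = (13 cos θ, 13 sin θ, z(θ)).
The arc-length element is
    ds = sqrt(169 + (dz/dθ)^2) dθ,
so the Lagrangian is L = sqrt(169 + z'^2).
L depends on z' only, not on z or θ, so ∂L/∂z = 0 and
    ∂L/∂z' = z' / sqrt(169 + z'^2).
The Euler-Lagrange equation gives
    d/dθ( z' / sqrt(169 + z'^2) ) = 0,
so z' is constant. Integrating once:
    z(θ) = a θ + b,
a helix on the cylinder (a straight line when the cylinder is unrolled). The constants a, b are determined by the endpoint conditions.
With endpoint conditions z(0) = 4 and z(π) = 9: from z(0) = b we get b = 4, and a·π + 4 = 9 gives a = 5/π, so
    z(θ) = (5/π) θ + 4.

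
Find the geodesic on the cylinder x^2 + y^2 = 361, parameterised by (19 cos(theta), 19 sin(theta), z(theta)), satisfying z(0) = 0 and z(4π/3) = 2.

Parameterise the cylinder of radius R = 19 as
    r(θ) = (19 cos θ, 19 sin θ, z(θ)).
The arc-length element is
    ds = sqrt(361 + (dz/dθ)^2) dθ,
so the Lagrangian is L = sqrt(361 + z'^2).
L depends on z' only, not on z or θ, so ∂L/∂z = 0 and
    ∂L/∂z' = z' / sqrt(361 + z'^2).
The Euler-Lagrange equation gives
    d/dθ( z' / sqrt(361 + z'^2) ) = 0,
so z' is constant. Integrating once:
    z(θ) = a θ + b,
a helix on the cylinder (a straight line when the cylinder is unrolled). The constants a, b are determined by the endpoint conditions.
With endpoint conditions z(0) = 0 and z(4π/3) = 2: from z(0) = b we get b = 0, and a·4π/3 + 0 = 2 gives a = 3/(2π), so
    z(θ) = (3/(2π)) θ.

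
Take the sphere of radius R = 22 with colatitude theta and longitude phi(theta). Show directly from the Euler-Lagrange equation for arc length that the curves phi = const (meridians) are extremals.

On the sphere of radius R = 22 with spherical coordinates (θ, φ), the induced metric is
    ds^2 = 484(dθ^2 + sin^2(θ) dφ^2).
Using θ as the parameter, the arc-length functional becomes
    J[φ] = ∫ 22 sqrt(1 + sin^2(θ) (dφ/dθ)^2) dθ.
So L = 22 sqrt(1 + sin^2(θ) φ'^2). Compute
    ∂L/∂φ = 0  (L has no explicit φ dependence),
    ∂L/∂φ' = 22 sin^2(θ) φ' / sqrt(1 + sin^2(θ) φ'^2).
For the candidate φ(θ) = c (constant), φ' = 0, so ∂L/∂φ' evaluated along the candidate vanishes, and ∂L/∂φ is identically zero. Hence
    d/dθ(∂L/∂φ') − ∂L/∂φ = 0
is satisfied. Therefore meridians φ = const are extremals of arc length — they are geodesics on the sphere.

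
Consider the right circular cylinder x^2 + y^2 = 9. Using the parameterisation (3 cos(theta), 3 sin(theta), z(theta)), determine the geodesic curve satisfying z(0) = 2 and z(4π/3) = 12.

Parameterise the cylinder of radius R = 3 as
    r(θ) = (3 cos θ, 3 sin θ, z(θ)).
The arc-length element is
    ds = sqrt(9 + (dz/dθ)^2) dθ,
so the Lagrangian is L = sqrt(9 + z'^2).
L depends on z' only, not on z or θ, so ∂L/∂z = 0 and
    ∂L/∂z' = z' / sqrt(9 + z'^2).
The Euler-Lagrange equation gives
    d/dθ( z' / sqrt(9 + z'^2) ) = 0,
so z' is constant. Integrating once:
    z(θ) = a θ + b,
a helix on the cylinder (a straight line when the cylinder is unrolled). The constants a, b are determined by the endpoint conditions.
With endpoint conditions z(0) = 2 and z(4π/3) = 12: from z(0) = b we get b = 2, and a·4π/3 + 2 = 12 gives a = 15/(2π), so
    z(θ) = (15/(2π)) θ + 2.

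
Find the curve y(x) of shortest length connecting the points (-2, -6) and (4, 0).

Arc-length functional: J[y] = ∫ sqrt(1 + (y')^2) dx.
Lagrangian L = sqrt(1 + (y')^2) has no explicit y dependence, so ∂L/∂y = 0 and the Euler-Lagrange equation gives
    d/dx( y' / sqrt(1 + (y')^2) ) = 0  ⇒  y' / sqrt(1 + (y')^2) = const.
Hence y' is constant, so y(x) is affine.
Fitting the endpoints (-2, -6) and (4, 0):
    slope m = (0 − (-6)) / (4 − (-2)) = 1,
    intercept c = (-6) − m·(-2) = -4.
Extremal: y(x) = x - 4.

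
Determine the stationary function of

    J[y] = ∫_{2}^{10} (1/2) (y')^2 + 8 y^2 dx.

The Lagrangian is L = (1/2) (y')^2 + 8 y^2.
Compute ∂L/∂y = 16y, ∂L/∂y' = y'.
The Euler-Lagrange equation d/dx(∂L/∂y') − ∂L/∂y = 0 reduces to
    y'' − 16 y = 0.
Its general solution is
    y(x) = A e^(4x) + B e^(−4x),
with A, B fixed by the endpoint conditions.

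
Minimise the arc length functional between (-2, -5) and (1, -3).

Arc-length functional: J[y] = ∫ sqrt(1 + (y')^2) dx.
Lagrangian L = sqrt(1 + (y')^2) has no explicit y dependence, so ∂L/∂y = 0 and the Euler-Lagrange equation gives
    d/dx( y' / sqrt(1 + (y')^2) ) = 0  ⇒  y' / sqrt(1 + (y')^2) = const.
Hence y' is constant, so y(x) is affine.
Fitting the endpoints (-2, -5) and (1, -3):
    slope m = ((-3) − (-5)) / (1 − (-2)) = 2/3,
    intercept c = (-5) − m·(-2) = -11/3.
Extremal: y(x) = (2/3) x - 11/3.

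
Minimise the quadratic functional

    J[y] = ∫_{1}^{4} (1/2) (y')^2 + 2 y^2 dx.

The Lagrangian is L = (1/2) (y')^2 + 2 y^2.
Compute ∂L/∂y = 4y, ∂L/∂y' = y'.
The Euler-Lagrange equation d/dx(∂L/∂y') − ∂L/∂y = 0 reduces to
    y'' − 4 y = 0.
Its general solution is
    y(x) = A e^(2x) + B e^(−2x),
with A, B fixed by the endpoint conditions.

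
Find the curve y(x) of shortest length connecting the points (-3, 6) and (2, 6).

Arc-length functional: J[y] = ∫ sqrt(1 + (y')^2) dx.
Lagrangian L = sqrt(1 + (y')^2) has no explicit y dependence, so ∂L/∂y = 0 and the Euler-Lagrange equation gives
    d/dx( y' / sqrt(1 + (y')^2) ) = 0  ⇒  y' / sqrt(1 + (y')^2) = const.
Hence y' is constant, so y(x) is affine.
Fitting the endpoints (-3, 6) and (2, 6):
    slope m = (6 − 6) / (2 − (-3)) = 0,
    intercept c = 6 − m·(-3) = 6.
Extremal: y(x) = 6.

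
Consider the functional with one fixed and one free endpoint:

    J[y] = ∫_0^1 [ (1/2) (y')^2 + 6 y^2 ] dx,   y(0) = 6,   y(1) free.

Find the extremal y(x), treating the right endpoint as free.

The Lagrangian L = (1/2) (y')^2 + 6 y^2 gives
    ∂L/∂y = 12 y,   ∂L/∂y' = y'.
Euler-Lagrange: y'' − 12 y = 0.
With k = sqrt(12), the general solution is
    y(x) = A cosh(sqrt(12) x) + B sinh(sqrt(12) x).
Fixed left endpoint y(0) = 6 ⇒ A = 6.
The right endpoint x = 1 is free, so the natural (transversality) condition is ∂L/∂y' |_{x=1} = 0, i.e. y'(1) = 0.
Compute y'(x) = A k sinh(k x) + B k cosh(k x), so
    y'(1) = A k sinh(k·1) + B k cosh(k·1) = 0
    ⇒ B = −A tanh(k·1) = − 6 tanh(sqrt(12)·1).
Therefore the extremal is
    y(x) = 6 cosh(sqrt(12) x) − 6 tanh(sqrt(12)·1) sinh(sqrt(12) x).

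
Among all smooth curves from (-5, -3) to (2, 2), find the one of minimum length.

Arc-length functional: J[y] = ∫ sqrt(1 + (y')^2) dx.
Lagrangian L = sqrt(1 + (y')^2) has no explicit y dependence, so ∂L/∂y = 0 and the Euler-Lagrange equation gives
    d/dx( y' / sqrt(1 + (y')^2) ) = 0  ⇒  y' / sqrt(1 + (y')^2) = const.
Hence y' is constant, so y(x) is affine.
Fitting the endpoints (-5, -3) and (2, 2):
    slope m = (2 − (-3)) / (2 − (-5)) = 5/7,
    intercept c = (-3) − m·(-5) = 4/7.
Extremal: y(x) = (5/7) x + 4/7.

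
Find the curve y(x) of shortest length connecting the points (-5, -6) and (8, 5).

Arc-length functional: J[y] = ∫ sqrt(1 + (y')^2) dx.
Lagrangian L = sqrt(1 + (y')^2) has no explicit y dependence, so ∂L/∂y = 0 and the Euler-Lagrange equation gives
    d/dx( y' / sqrt(1 + (y')^2) ) = 0  ⇒  y' / sqrt(1 + (y')^2) = const.
Hence y' is constant, so y(x) is affine.
Fitting the endpoints (-5, -6) and (8, 5):
    slope m = (5 − (-6)) / (8 − (-5)) = 11/13,
    intercept c = (-6) − m·(-5) = -23/13.
Extremal: y(x) = (11/13) x - 23/13.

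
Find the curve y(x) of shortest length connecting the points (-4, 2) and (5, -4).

Arc-length functional: J[y] = ∫ sqrt(1 + (y')^2) dx.
Lagrangian L = sqrt(1 + (y')^2) has no explicit y dependence, so ∂L/∂y = 0 and the Euler-Lagrange equation gives
    d/dx( y' / sqrt(1 + (y')^2) ) = 0  ⇒  y' / sqrt(1 + (y')^2) = const.
Hence y' is constant, so y(x) is affine.
Fitting the endpoints (-4, 2) and (5, -4):
    slope m = ((-4) − 2) / (5 − (-4)) = -2/3,
    intercept c = 2 − m·(-4) = -2/3.
Extremal: y(x) = (-2/3) x - 2/3.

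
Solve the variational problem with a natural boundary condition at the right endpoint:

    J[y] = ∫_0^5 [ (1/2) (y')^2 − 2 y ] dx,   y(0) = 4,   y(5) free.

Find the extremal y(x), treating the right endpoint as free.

The Lagrangian L = (1/2) (y')^2 − 2 y gives
    ∂L/∂y = −2,   ∂L/∂y' = y'.
Euler-Lagrange: d/dx(y') − (−2) = 0, i.e. y'' + 2 = 0, so
    y(x) = −(2/2) x^2 + C1 x + C2.
Fixed left endpoint y(0) = 4 ⇒ C2 = 4.
The right endpoint x = 5 is free, so the natural (transversality) condition is ∂L/∂y' |_{x=5} = 0, i.e. y'(5) = 0.
Compute y'(x) = −2 x + C1, so y'(5) = −10 + C1 = 0 ⇒ C1 = 10.
Therefore the extremal is
    y(x) = −x^2 + 10 x + 4.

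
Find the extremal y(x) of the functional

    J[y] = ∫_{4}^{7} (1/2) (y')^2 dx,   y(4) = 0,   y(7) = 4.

The Lagrangian is L = (1/2) (y')^2.
Compute ∂L/∂y = 0, ∂L/∂y' = y'.
The Euler-Lagrange equation d/dx(∂L/∂y') − ∂L/∂y = 0 reduces to
    y'' = 0.
Its general solution is
    y(x) = A x + B,
with A, B fixed by the endpoint conditions.
Applying the endpoint conditions y(4) = 0 and y(7) = 4: solve A·4 + B = 0 and A·7 + B = 4. Subtracting gives A(7 − 4) = 4 − 0, so A = 4/3, and B = 0 − A·4 = -16/3. Therefore
    y(x) = (4/3) x - 16/3.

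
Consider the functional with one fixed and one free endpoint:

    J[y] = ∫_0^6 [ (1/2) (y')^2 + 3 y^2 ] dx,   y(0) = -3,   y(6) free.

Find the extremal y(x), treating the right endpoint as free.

The Lagrangian L = (1/2) (y')^2 + 3 y^2 gives
    ∂L/∂y = 6 y,   ∂L/∂y' = y'.
Euler-Lagrange: y'' − 6 y = 0.
With k = sqrt(6), the general solution is
    y(x) = A cosh(sqrt(6) x) + B sinh(sqrt(6) x).
Fixed left endpoint y(0) = -3 ⇒ A = -3.
The right endpoint x = 6 is free, so the natural (transversality) condition is ∂L/∂y' |_{x=6} = 0, i.e. y'(6) = 0.
Compute y'(x) = A k sinh(k x) + B k cosh(k x), so
    y'(6) = A k sinh(k·6) + B k cosh(k·6) = 0
    ⇒ B = −A tanh(k·6) = 3 tanh(sqrt(6)·6).
Therefore the extremal is
    y(x) = −3 cosh(sqrt(6) x) + 3 tanh(sqrt(6)·6) sinh(sqrt(6) x).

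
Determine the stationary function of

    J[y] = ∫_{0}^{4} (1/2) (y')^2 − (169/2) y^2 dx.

The Lagrangian is L = (1/2) (y')^2 − (169/2) y^2.
Compute ∂L/∂y = -169y, ∂L/∂y' = y'.
The Euler-Lagrange equation d/dx(∂L/∂y') − ∂L/∂y = 0 reduces to
    y'' + 169 y = 0.
Its general solution is
    y(x) = A sin(13x) + B cos(13x),
with A, B fixed by the endpoint conditions.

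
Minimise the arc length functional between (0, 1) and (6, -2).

Arc-length functional: J[y] = ∫ sqrt(1 + (y')^2) dx.
Lagrangian L = sqrt(1 + (y')^2) has no explicit y dependence, so ∂L/∂y = 0 and the Euler-Lagrange equation gives
    d/dx( y' / sqrt(1 + (y')^2) ) = 0  ⇒  y' / sqrt(1 + (y')^2) = const.
Hence y' is constant, so y(x) is affine.
Fitting the endpoints (0, 1) and (6, -2):
    slope m = ((-2) − 1) / (6 − 0) = -1/2,
    intercept c = 1 − m·0 = 1.
Extremal: y(x) = (-1/2) x + 1.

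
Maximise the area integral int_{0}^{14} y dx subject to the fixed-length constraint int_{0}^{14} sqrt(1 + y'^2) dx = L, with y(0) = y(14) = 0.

Set up the augmented Lagrangian using a multiplier λ for the length constraint:
    F(y, y') = y − λ sqrt(1 + y'^2).
F has no explicit x dependence, so the Beltrami identity yields a first integral
    F − y' ∂F/∂y' = C.
Compute ∂F/∂y' = −λ y' / sqrt(1 + y'^2). Then
    y − λ sqrt(1 + y'^2) + λ y'^2 / sqrt(1 + y'^2) = C
    ⇒  y − λ / sqrt(1 + y'^2) = C.
Solving for y' and integrating gives
    (x − a)^2 + (y − b)^2 = λ^2,
a circular arc of radius λ. The constants a, b are determined by the endpoint conditions y(0) = y(14) = 0, and λ is fixed implicitly by the length constraint
    ∫_{0}^{14} sqrt(1 + y'^2) dx = L.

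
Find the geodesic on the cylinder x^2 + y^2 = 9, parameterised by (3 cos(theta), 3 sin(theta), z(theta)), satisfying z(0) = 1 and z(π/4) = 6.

Parameterise the cylinder of radius R = 3 as
    r(θ) = (3 cos θ, 3 sin θ, z(θ)).
The arc-length element is
    ds = sqrt(9 + (dz/dθ)^2) dθ,
so the Lagrangian is L = sqrt(9 + z'^2).
L depends on z' only, not on z or θ, so ∂L/∂z = 0 and
    ∂L/∂z' = z' / sqrt(9 + z'^2).
The Euler-Lagrange equation gives
    d/dθ( z' / sqrt(9 + z'^2) ) = 0,
so z' is constant. Integrating once:
    z(θ) = a θ + b,
a helix on the cylinder (a straight line when the cylinder is unrolled). The constants a, b are determined by the endpoint conditions.
With endpoint conditions z(0) = 1 and z(π/4) = 6: from z(0) = b we get b = 1, and a·π/4 + 1 = 6 gives a = 20/π, so
    z(θ) = (20/π) θ + 1.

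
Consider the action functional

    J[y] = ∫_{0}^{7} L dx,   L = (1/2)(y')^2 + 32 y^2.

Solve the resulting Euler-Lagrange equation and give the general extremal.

The Lagrangian is L = (1/2)(y')^2 + 32 y^2.
∂L/∂y = 64y.
∂L/∂y' = y'.
The Euler-Lagrange equation d/dx(∂L/∂y') − ∂L/∂y = 0 becomes:
    y'' - 64 y = 0
General solution: y(x) = A e^(8x) + B e^(-8x), where A and B are arbitrary constants fixed by the endpoint conditions.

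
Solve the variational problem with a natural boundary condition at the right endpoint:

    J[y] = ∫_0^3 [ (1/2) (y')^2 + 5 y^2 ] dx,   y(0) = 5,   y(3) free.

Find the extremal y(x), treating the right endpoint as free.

The Lagrangian L = (1/2) (y')^2 + 5 y^2 gives
    ∂L/∂y = 10 y,   ∂L/∂y' = y'.
Euler-Lagrange: y'' − 10 y = 0.
With k = sqrt(10), the general solution is
    y(x) = A cosh(sqrt(10) x) + B sinh(sqrt(10) x).
Fixed left endpoint y(0) = 5 ⇒ A = 5.
The right endpoint x = 3 is free, so the natural (transversality) condition is ∂L/∂y' |_{x=3} = 0, i.e. y'(3) = 0.
Compute y'(x) = A k sinh(k x) + B k cosh(k x), so
    y'(3) = A k sinh(k·3) + B k cosh(k·3) = 0
    ⇒ B = −A tanh(k·3) = − 5 tanh(sqrt(10)·3).
Therefore the extremal is
    y(x) = 5 cosh(sqrt(10) x) − 5 tanh(sqrt(10)·3) sinh(sqrt(10) x).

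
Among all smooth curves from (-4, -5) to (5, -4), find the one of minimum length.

Arc-length functional: J[y] = ∫ sqrt(1 + (y')^2) dx.
Lagrangian L = sqrt(1 + (y')^2) has no explicit y dependence, so ∂L/∂y = 0 and the Euler-Lagrange equation gives
    d/dx( y' / sqrt(1 + (y')^2) ) = 0  ⇒  y' / sqrt(1 + (y')^2) = const.
Hence y' is constant, so y(x) is affine.
Fitting the endpoints (-4, -5) and (5, -4):
    slope m = ((-4) − (-5)) / (5 − (-4)) = 1/9,
    intercept c = (-5) − m·(-4) = -41/9.
Extremal: y(x) = (1/9) x - 41/9.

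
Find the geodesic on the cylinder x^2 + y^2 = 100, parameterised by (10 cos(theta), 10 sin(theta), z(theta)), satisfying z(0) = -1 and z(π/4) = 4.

Parameterise the cylinder of radius R = 10 as
    r(θ) = (10 cos θ, 10 sin θ, z(θ)).
The arc-length element is
    ds = sqrt(100 + (dz/dθ)^2) dθ,
so the Lagrangian is L = sqrt(100 + z'^2).
L depends on z' only, not on z or θ, so ∂L/∂z = 0 and
    ∂L/∂z' = z' / sqrt(100 + z'^2).
The Euler-Lagrange equation gives
    d/dθ( z' / sqrt(100 + z'^2) ) = 0,
so z' is constant. Integrating once:
    z(θ) = a θ + b,
a helix on the cylinder (a straight line when the cylinder is unrolled). The constants a, b are determined by the endpoint conditions.
With endpoint conditions z(0) = -1 and z(π/4) = 4: from z(0) = b we get b = -1, and a·π/4 + -1 = 4 gives a = 20/π, so
    z(θ) = (20/π) θ − 1.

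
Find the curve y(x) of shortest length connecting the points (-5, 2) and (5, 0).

Arc-length functional: J[y] = ∫ sqrt(1 + (y')^2) dx.
Lagrangian L = sqrt(1 + (y')^2) has no explicit y dependence, so ∂L/∂y = 0 and the Euler-Lagrange equation gives
    d/dx( y' / sqrt(1 + (y')^2) ) = 0  ⇒  y' / sqrt(1 + (y')^2) = const.
Hence y' is constant, so y(x) is affine.
Fitting the endpoints (-5, 2) and (5, 0):
    slope m = (0 − 2) / (5 − (-5)) = -1/5,
    intercept c = 2 − m·(-5) = 1.
Extremal: y(x) = (-1/5) x + 1.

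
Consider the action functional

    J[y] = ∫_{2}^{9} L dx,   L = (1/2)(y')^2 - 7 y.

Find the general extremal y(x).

The Lagrangian is L = (1/2)(y')^2 - 7 y.
∂L/∂y = -7.
∂L/∂y' = y'.
The Euler-Lagrange equation d/dx(∂L/∂y') − ∂L/∂y = 0 becomes:
    y'' + 7 = 0
General solution: y(x) = -(7/2) x^2 + A x + B, where A and B are arbitrary constants fixed by the endpoint conditions.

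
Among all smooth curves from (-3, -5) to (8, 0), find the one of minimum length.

Arc-length functional: J[y] = ∫ sqrt(1 + (y')^2) dx.
Lagrangian L = sqrt(1 + (y')^2) has no explicit y dependence, so ∂L/∂y = 0 and the Euler-Lagrange equation gives
    d/dx( y' / sqrt(1 + (y')^2) ) = 0  ⇒  y' / sqrt(1 + (y')^2) = const.
Hence y' is constant, so y(x) is affine.
Fitting the endpoints (-3, -5) and (8, 0):
    slope m = (0 − (-5)) / (8 − (-3)) = 5/11,
    intercept c = (-5) − m·(-3) = -40/11.
Extremal: y(x) = (5/11) x - 40/11.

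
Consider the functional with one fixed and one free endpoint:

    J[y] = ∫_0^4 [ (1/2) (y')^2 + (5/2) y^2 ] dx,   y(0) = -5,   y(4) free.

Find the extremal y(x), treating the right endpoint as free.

The Lagrangian L = (1/2) (y')^2 + (5/2) y^2 gives
    ∂L/∂y = 5 y,   ∂L/∂y' = y'.
Euler-Lagrange: y'' − 5 y = 0.
With k = sqrt(5), the general solution is
    y(x) = A cosh(sqrt(5) x) + B sinh(sqrt(5) x).
Fixed left endpoint y(0) = -5 ⇒ A = -5.
The right endpoint x = 4 is free, so the natural (transversality) condition is ∂L/∂y' |_{x=4} = 0, i.e. y'(4) = 0.
Compute y'(x) = A k sinh(k x) + B k cosh(k x), so
    y'(4) = A k sinh(k·4) + B k cosh(k·4) = 0
    ⇒ B = −A tanh(k·4) = 5 tanh(sqrt(5)·4).
Therefore the extremal is
    y(x) = −5 cosh(sqrt(5) x) + 5 tanh(sqrt(5)·4) sinh(sqrt(5) x).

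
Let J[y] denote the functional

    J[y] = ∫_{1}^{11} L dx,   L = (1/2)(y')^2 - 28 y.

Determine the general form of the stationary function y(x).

The Lagrangian is L = (1/2)(y')^2 - 28 y.
∂L/∂y = -28.
∂L/∂y' = y'.
The Euler-Lagrange equation d/dx(∂L/∂y') − ∂L/∂y = 0 becomes:
    y'' + 28 = 0
General solution: y(x) = -14 x^2 + A x + B, where A and B are arbitrary constants fixed by the endpoint conditions.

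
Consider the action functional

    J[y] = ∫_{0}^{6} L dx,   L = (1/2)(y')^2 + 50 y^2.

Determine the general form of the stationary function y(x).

The Lagrangian is L = (1/2)(y')^2 + 50 y^2.
∂L/∂y = 100y.
∂L/∂y' = y'.
The Euler-Lagrange equation d/dx(∂L/∂y') − ∂L/∂y = 0 becomes:
    y'' - 100 y = 0
General solution: y(x) = A e^(10x) + B e^(-10x), where A and B are arbitrary constants fixed by the endpoint conditions.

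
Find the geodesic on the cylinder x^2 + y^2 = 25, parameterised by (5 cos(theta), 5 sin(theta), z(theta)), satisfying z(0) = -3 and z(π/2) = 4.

Parameterise the cylinder of radius R = 5 as
    r(θ) = (5 cos θ, 5 sin θ, z(θ)).
The arc-length element is
    ds = sqrt(25 + (dz/dθ)^2) dθ,
so the Lagrangian is L = sqrt(25 + z'^2).
L depends on z' only, not on z or θ, so ∂L/∂z = 0 and
    ∂L/∂z' = z' / sqrt(25 + z'^2).
The Euler-Lagrange equation gives
    d/dθ( z' / sqrt(25 + z'^2) ) = 0,
so z' is constant. Integrating once:
    z(θ) = a θ + b,
a helix on the cylinder (a straight line when the cylinder is unrolled). The constants a, b are determined by the endpoint conditions.
With endpoint conditions z(0) = -3 and z(π/2) = 4: from z(0) = b we get b = -3, and a·π/2 + -3 = 4 gives a = 14/π, so
    z(θ) = (14/π) θ − 3.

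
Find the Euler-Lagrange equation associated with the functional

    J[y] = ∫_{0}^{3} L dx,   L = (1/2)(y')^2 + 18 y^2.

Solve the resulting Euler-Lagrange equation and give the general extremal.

The Lagrangian is L = (1/2)(y')^2 + 18 y^2.
∂L/∂y = 36y.
∂L/∂y' = y'.
The Euler-Lagrange equation d/dx(∂L/∂y') − ∂L/∂y = 0 becomes:
    y'' - 36 y = 0
General solution: y(x) = A e^(6x) + B e^(-6x), where A and B are arbitrary constants fixed by the endpoint conditions.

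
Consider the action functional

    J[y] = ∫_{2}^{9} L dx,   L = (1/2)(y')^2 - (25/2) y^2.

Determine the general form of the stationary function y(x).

The Lagrangian is L = (1/2)(y')^2 - (25/2) y^2.
∂L/∂y = -25y.
∂L/∂y' = y'.
The Euler-Lagrange equation d/dx(∂L/∂y') − ∂L/∂y = 0 becomes:
    y'' + 25 y = 0
General solution: y(x) = A sin(5x) + B cos(5x), where A and B are arbitrary constants fixed by the endpoint conditions.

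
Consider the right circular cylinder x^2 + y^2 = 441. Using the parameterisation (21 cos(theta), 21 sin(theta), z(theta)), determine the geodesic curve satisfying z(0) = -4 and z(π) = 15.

Parameterise the cylinder of radius R = 21 as
    r(θ) = (21 cos θ, 21 sin θ, z(θ)).
The arc-length element is
    ds = sqrt(441 + (dz/dθ)^2) dθ,
so the Lagrangian is L = sqrt(441 + z'^2).
L depends on z' only, not on z or θ, so ∂L/∂z = 0 and
    ∂L/∂z' = z' / sqrt(441 + z'^2).
The Euler-Lagrange equation gives
    d/dθ( z' / sqrt(441 + z'^2) ) = 0,
so z' is constant. Integrating once:
    z(θ) = a θ + b,
a helix on the cylinder (a straight line when the cylinder is unrolled). The constants a, b are determined by the endpoint conditions.
With endpoint conditions z(0) = -4 and z(π) = 15: from z(0) = b we get b = -4, and a·π + -4 = 15 gives a = 19/π, so
    z(θ) = (19/π) θ − 4.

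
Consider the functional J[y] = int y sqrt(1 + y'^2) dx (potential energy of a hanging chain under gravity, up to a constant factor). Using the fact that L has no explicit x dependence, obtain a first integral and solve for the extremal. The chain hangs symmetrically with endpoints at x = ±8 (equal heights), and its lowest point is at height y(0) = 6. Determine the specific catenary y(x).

The Lagrangian L(y, y') = y sqrt(1 + y'^2) has no explicit x dependence, so the Beltrami identity applies:
    L − y' ∂L/∂y' = C.
Compute ∂L/∂y' = y · y' / sqrt(1 + y'^2). Then
    L − y' ∂L/∂y'
    = y sqrt(1 + y'^2) − y · y'^2 / sqrt(1 + y'^2)
    = y (1 + y'^2 − y'^2) / sqrt(1 + y'^2)
    = y / sqrt(1 + y'^2) = C.
Squaring gives y^2 = C^2 (1 + y'^2), i.e.
    y'^2 = y^2 / C^2 − 1.
Separating variables,
    dy / sqrt(y^2 − C^2) = dx / C,
and integrating gives arccosh(y / C) = (x − a)/C, so
    y(x) = C cosh((x − a)/C),
the catenary. The constants C and a are fixed by the two endpoint conditions (and, for the hanging-chain problem, the length constraint selects C).
Now fit the given data. The endpoints x = ±8 are symmetric at equal height, so the catenary is even about its minimum: a = 0 and y(x) = C cosh(x/C). The lowest point is y(0) = C cosh(0) = C, and we are told y(0) = 6, so C = 6. Therefore
    y(x) = 6 cosh(x/6),
and at the endpoints
    y(±8) = 6 cosh(8/6).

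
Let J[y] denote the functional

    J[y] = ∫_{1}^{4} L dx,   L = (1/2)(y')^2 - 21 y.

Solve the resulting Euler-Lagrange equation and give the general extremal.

The Lagrangian is L = (1/2)(y')^2 - 21 y.
∂L/∂y = -21.
∂L/∂y' = y'.
The Euler-Lagrange equation d/dx(∂L/∂y') − ∂L/∂y = 0 becomes:
    y'' + 21 = 0
General solution: y(x) = -(21/2) x^2 + A x + B, where A and B are arbitrary constants fixed by the endpoint conditions.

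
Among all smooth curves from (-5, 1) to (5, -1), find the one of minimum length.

Arc-length functional: J[y] = ∫ sqrt(1 + (y')^2) dx.
Lagrangian L = sqrt(1 + (y')^2) has no explicit y dependence, so ∂L/∂y = 0 and the Euler-Lagrange equation gives
    d/dx( y' / sqrt(1 + (y')^2) ) = 0  ⇒  y' / sqrt(1 + (y')^2) = const.
Hence y' is constant, so y(x) is affine.
Fitting the endpoints (-5, 1) and (5, -1):
    slope m = ((-1) − 1) / (5 − (-5)) = -1/5,
    intercept c = 1 − m·(-5) = 0.
Extremal: y(x) = (-1/5) x.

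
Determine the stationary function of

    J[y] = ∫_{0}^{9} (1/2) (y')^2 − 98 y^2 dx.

The Lagrangian is L = (1/2) (y')^2 − 98 y^2.
Compute ∂L/∂y = -196y, ∂L/∂y' = y'.
The Euler-Lagrange equation d/dx(∂L/∂y') − ∂L/∂y = 0 reduces to
    y'' + 196 y = 0.
Its general solution is
    y(x) = A sin(14x) + B cos(14x),
with A, B fixed by the endpoint conditions.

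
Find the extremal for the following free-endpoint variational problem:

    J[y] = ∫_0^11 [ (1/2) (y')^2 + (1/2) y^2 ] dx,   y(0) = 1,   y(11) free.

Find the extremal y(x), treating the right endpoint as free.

The Lagrangian L = (1/2) (y')^2 + (1/2) y^2 gives
    ∂L/∂y = 1 y,   ∂L/∂y' = y'.
Euler-Lagrange: y'' − y = 0.
With k = 1, the general solution is
    y(x) = A cosh(x) + B sinh(x).
Fixed left endpoint y(0) = 1 ⇒ A = 1.
The right endpoint x = 11 is free, so the natural (transversality) condition is ∂L/∂y' |_{x=11} = 0, i.e. y'(11) = 0.
Compute y'(x) = A k sinh(k x) + B k cosh(k x), so
    y'(11) = A k sinh(k·11) + B k cosh(k·11) = 0
    ⇒ B = −A tanh(k·11) = − tanh(1·11).
Therefore the extremal is
    y(x) = cosh(1 x) − tanh(1·11) sinh(1 x).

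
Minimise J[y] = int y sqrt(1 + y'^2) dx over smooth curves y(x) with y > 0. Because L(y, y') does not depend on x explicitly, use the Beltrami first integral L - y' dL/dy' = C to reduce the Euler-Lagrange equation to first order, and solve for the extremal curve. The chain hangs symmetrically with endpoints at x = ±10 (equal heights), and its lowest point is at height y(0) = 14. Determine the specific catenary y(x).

The Lagrangian L(y, y') = y sqrt(1 + y'^2) has no explicit x dependence, so the Beltrami identity applies:
    L − y' ∂L/∂y' = C.
Compute ∂L/∂y' = y · y' / sqrt(1 + y'^2). Then
    L − y' ∂L/∂y'
    = y sqrt(1 + y'^2) − y · y'^2 / sqrt(1 + y'^2)
    = y (1 + y'^2 − y'^2) / sqrt(1 + y'^2)
    = y / sqrt(1 + y'^2) = C.
Squaring gives y^2 = C^2 (1 + y'^2), i.e.
    y'^2 = y^2 / C^2 − 1.
Separating variables,
    dy / sqrt(y^2 − C^2) = dx / C,
and integrating gives arccosh(y / C) = (x − a)/C, so
    y(x) = C cosh((x − a)/C),
the catenary. The constants C and a are fixed by the two endpoint conditions (and, for the hanging-chain problem, the length constraint selects C).
Now fit the given data. The endpoints x = ±10 are symmetric at equal height, so the catenary is even about its minimum: a = 0 and y(x) = C cosh(x/C). The lowest point is y(0) = C cosh(0) = C, and we are told y(0) = 14, so C = 14. Therefore
    y(x) = 14 cosh(x/14),
and at the endpoints
    y(±10) = 14 cosh(10/14).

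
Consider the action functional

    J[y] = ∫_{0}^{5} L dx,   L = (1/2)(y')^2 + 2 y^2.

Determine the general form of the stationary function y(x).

The Lagrangian is L = (1/2)(y')^2 + 2 y^2.
∂L/∂y = 4y.
∂L/∂y' = y'.
The Euler-Lagrange equation d/dx(∂L/∂y') − ∂L/∂y = 0 becomes:
    y'' - 4 y = 0
General solution: y(x) = A e^(2x) + B e^(-2x), where A and B are arbitrary constants fixed by the endpoint conditions.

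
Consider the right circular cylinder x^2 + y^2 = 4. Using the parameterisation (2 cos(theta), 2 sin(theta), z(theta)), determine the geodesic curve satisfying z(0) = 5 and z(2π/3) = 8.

Parameterise the cylinder of radius R = 2 as
    r(θ) = (2 cos θ, 2 sin θ, z(θ)).
The arc-length element is
    ds = sqrt(4 + (dz/dθ)^2) dθ,
so the Lagrangian is L = sqrt(4 + z'^2).
L depends on z' only, not on z or θ, so ∂L/∂z = 0 and
    ∂L/∂z' = z' / sqrt(4 + z'^2).
The Euler-Lagrange equation gives
    d/dθ( z' / sqrt(4 + z'^2) ) = 0,
so z' is constant. Integrating once:
    z(θ) = a θ + b,
a helix on the cylinder (a straight line when the cylinder is unrolled). The constants a, b are determined by the endpoint conditions.
With endpoint conditions z(0) = 5 and z(2π/3) = 8: from z(0) = b we get b = 5, and a·2π/3 + 5 = 8 gives a = 9/(2π), so
    z(θ) = (9/(2π)) θ + 5.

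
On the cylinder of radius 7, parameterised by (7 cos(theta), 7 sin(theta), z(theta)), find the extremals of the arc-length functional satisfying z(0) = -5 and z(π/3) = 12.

Parameterise the cylinder of radius R = 7 as
    r(θ) = (7 cos θ, 7 sin θ, z(θ)).
The arc-length element is
    ds = sqrt(49 + (dz/dθ)^2) dθ,
so the Lagrangian is L = sqrt(49 + z'^2).
L depends on z' only, not on z or θ, so ∂L/∂z = 0 and
    ∂L/∂z' = z' / sqrt(49 + z'^2).
The Euler-Lagrange equation gives
    d/dθ( z' / sqrt(49 + z'^2) ) = 0,
so z' is constant. Integrating once:
    z(θ) = a θ + b,
a helix on the cylinder (a straight line when the cylinder is unrolled). The constants a, b are determined by the endpoint conditions.
With endpoint conditions z(0) = -5 and z(π/3) = 12: from z(0) = b we get b = -5, and a·π/3 + -5 = 12 gives a = 51/π, so
    z(θ) = (51/π) θ − 5.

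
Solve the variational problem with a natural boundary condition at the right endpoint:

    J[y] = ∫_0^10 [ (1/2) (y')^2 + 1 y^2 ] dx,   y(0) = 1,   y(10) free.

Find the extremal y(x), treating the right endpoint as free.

The Lagrangian L = (1/2) (y')^2 + 1 y^2 gives
    ∂L/∂y = 2 y,   ∂L/∂y' = y'.
Euler-Lagrange: y'' − 2 y = 0.
With k = sqrt(2), the general solution is
    y(x) = A cosh(sqrt(2) x) + B sinh(sqrt(2) x).
Fixed left endpoint y(0) = 1 ⇒ A = 1.
The right endpoint x = 10 is free, so the natural (transversality) condition is ∂L/∂y' |_{x=10} = 0, i.e. y'(10) = 0.
Compute y'(x) = A k sinh(k x) + B k cosh(k x), so
    y'(10) = A k sinh(k·10) + B k cosh(k·10) = 0
    ⇒ B = −A tanh(k·10) = − tanh(sqrt(2)·10).
Therefore the extremal is
    y(x) = cosh(sqrt(2) x) − tanh(sqrt(2)·10) sinh(sqrt(2) x).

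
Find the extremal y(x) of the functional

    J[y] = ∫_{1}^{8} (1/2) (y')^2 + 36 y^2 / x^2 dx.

The Lagrangian is L = (1/2) (y')^2 + 36 y^2 / x^2.
Compute ∂L/∂y = 72y/x^2, ∂L/∂y' = y'.
The Euler-Lagrange equation d/dx(∂L/∂y') − ∂L/∂y = 0 reduces to
    y'' − 72/x^2 · y = 0  (x > 0).
Its general solution is
    y(x) = A x^9 + B x^(-8),
with A, B fixed by the endpoint conditions.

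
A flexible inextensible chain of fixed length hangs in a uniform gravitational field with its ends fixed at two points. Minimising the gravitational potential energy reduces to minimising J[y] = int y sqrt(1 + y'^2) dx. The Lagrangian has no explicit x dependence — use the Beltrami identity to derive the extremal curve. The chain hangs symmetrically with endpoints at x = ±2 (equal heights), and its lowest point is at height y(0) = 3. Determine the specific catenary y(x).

The Lagrangian L(y, y') = y sqrt(1 + y'^2) has no explicit x dependence, so the Beltrami identity applies:
    L − y' ∂L/∂y' = C.
Compute ∂L/∂y' = y · y' / sqrt(1 + y'^2). Then
    L − y' ∂L/∂y'
    = y sqrt(1 + y'^2) − y · y'^2 / sqrt(1 + y'^2)
    = y (1 + y'^2 − y'^2) / sqrt(1 + y'^2)
    = y / sqrt(1 + y'^2) = C.
Squaring gives y^2 = C^2 (1 + y'^2), i.e.
    y'^2 = y^2 / C^2 − 1.
Separating variables,
    dy / sqrt(y^2 − C^2) = dx / C,
and integrating gives arccosh(y / C) = (x − a)/C, so
    y(x) = C cosh((x − a)/C),
the catenary. The constants C and a are fixed by the two endpoint conditions (and, for the hanging-chain problem, the length constraint selects C).
Now fit the given data. The endpoints x = ±2 are symmetric at equal height, so the catenary is even about its minimum: a = 0 and y(x) = C cosh(x/C). The lowest point is y(0) = C cosh(0) = C, and we are told y(0) = 3, so C = 3. Therefore
    y(x) = 3 cosh(x/3),
and at the endpoints
    y(±2) = 3 cosh(2/3).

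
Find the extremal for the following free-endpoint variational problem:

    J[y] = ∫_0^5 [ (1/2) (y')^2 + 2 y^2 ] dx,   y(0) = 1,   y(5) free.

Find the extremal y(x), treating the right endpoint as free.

The Lagrangian L = (1/2) (y')^2 + 2 y^2 gives
    ∂L/∂y = 4 y,   ∂L/∂y' = y'.
Euler-Lagrange: y'' − 4 y = 0.
With k = 2, the general solution is
    y(x) = A cosh(2 x) + B sinh(2 x).
Fixed left endpoint y(0) = 1 ⇒ A = 1.
The right endpoint x = 5 is free, so the natural (transversality) condition is ∂L/∂y' |_{x=5} = 0, i.e. y'(5) = 0.
Compute y'(x) = A k sinh(k x) + B k cosh(k x), so
    y'(5) = A k sinh(k·5) + B k cosh(k·5) = 0
    ⇒ B = −A tanh(k·5) = − tanh(2·5).
Therefore the extremal is
    y(x) = cosh(2 x) − tanh(2·5) sinh(2 x).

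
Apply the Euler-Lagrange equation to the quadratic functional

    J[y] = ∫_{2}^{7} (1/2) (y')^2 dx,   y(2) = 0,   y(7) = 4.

The Lagrangian is L = (1/2) (y')^2.
Compute ∂L/∂y = 0, ∂L/∂y' = y'.
The Euler-Lagrange equation d/dx(∂L/∂y') − ∂L/∂y = 0 reduces to
    y'' = 0.
Its general solution is
    y(x) = A x + B,
with A, B fixed by the endpoint conditions.
Applying the endpoint conditions y(2) = 0 and y(7) = 4: solve A·2 + B = 0 and A·7 + B = 4. Subtracting gives A(7 − 2) = 4 − 0, so A = 4/5, and B = 0 − A·2 = -8/5. Therefore
    y(x) = (4/5) x - 8/5.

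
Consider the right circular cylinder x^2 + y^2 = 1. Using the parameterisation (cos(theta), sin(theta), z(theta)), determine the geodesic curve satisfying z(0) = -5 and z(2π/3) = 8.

Parameterise the cylinder of radius R = 1 as
    r(θ) = (cos θ, sin θ, z(θ)).
The arc-length element is
    ds = sqrt(1 + (dz/dθ)^2) dθ,
so the Lagrangian is L = sqrt(1 + z'^2).
L depends on z' only, not on z or θ, so ∂L/∂z = 0 and
    ∂L/∂z' = z' / sqrt(1 + z'^2).
The Euler-Lagrange equation gives
    d/dθ( z' / sqrt(1 + z'^2) ) = 0,
so z' is constant. Integrating once:
    z(θ) = a θ + b,
a helix on the cylinder (a straight line when the cylinder is unrolled). The constants a, b are determined by the endpoint conditions.
With endpoint conditions z(0) = -5 and z(2π/3) = 8: from z(0) = b we get b = -5, and a·2π/3 + -5 = 8 gives a = 39/(2π), so
    z(θ) = (39/(2π)) θ − 5.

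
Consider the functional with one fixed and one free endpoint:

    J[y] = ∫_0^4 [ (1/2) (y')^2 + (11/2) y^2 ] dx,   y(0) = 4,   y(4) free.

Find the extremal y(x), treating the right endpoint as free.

The Lagrangian L = (1/2) (y')^2 + (11/2) y^2 gives
    ∂L/∂y = 11 y,   ∂L/∂y' = y'.
Euler-Lagrange: y'' − 11 y = 0.
With k = sqrt(11), the general solution is
    y(x) = A cosh(sqrt(11) x) + B sinh(sqrt(11) x).
Fixed left endpoint y(0) = 4 ⇒ A = 4.
The right endpoint x = 4 is free, so the natural (transversality) condition is ∂L/∂y' |_{x=4} = 0, i.e. y'(4) = 0.
Compute y'(x) = A k sinh(k x) + B k cosh(k x), so
    y'(4) = A k sinh(k·4) + B k cosh(k·4) = 0
    ⇒ B = −A tanh(k·4) = − 4 tanh(sqrt(11)·4).
Therefore the extremal is
    y(x) = 4 cosh(sqrt(11) x) − 4 tanh(sqrt(11)·4) sinh(sqrt(11) x).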